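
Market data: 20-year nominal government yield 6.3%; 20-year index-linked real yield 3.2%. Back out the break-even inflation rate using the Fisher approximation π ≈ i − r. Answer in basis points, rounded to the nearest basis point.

π ≈ i − r = 6.3% − 3.2% → 310 basis points.

310 basis points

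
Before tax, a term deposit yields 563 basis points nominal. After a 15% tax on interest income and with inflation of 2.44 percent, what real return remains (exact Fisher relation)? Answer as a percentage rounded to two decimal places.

2.29%

After-tax nominal return = 5.63% × (1 − 0.15) = 4.7855%.
1 + r = 1.047855 / 1.02440 = 1.022896
After-tax real rate = 1.022896 − 1 → 2.29%.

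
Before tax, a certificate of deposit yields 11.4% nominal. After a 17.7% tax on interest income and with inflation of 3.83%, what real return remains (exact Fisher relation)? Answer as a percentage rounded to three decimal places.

5.347%

After-tax nominal return = 11.4% × (1 − 0.177) = 9.3822%.
1 + r = 1.093822 / 1.03830 = 1.053474
After-tax real rate = 1.053474 − 1 → 5.347%.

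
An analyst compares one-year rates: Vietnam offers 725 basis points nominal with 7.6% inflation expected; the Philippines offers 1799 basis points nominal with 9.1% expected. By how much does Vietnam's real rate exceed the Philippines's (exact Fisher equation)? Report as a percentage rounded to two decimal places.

-8.47%

Vietnam: (1 + 0.0725)/(1 + 0.0760) − 1 = -0.3253%
The Philippines: (1 + 0.1799)/(1 + 0.0910) − 1 = 8.1485%
Differential = -0.3253% − 8.1485% = -8.4738% → -8.47%.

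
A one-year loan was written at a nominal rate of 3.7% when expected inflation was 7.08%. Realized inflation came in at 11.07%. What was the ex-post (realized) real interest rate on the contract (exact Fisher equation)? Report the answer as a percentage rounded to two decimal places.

Ex-post: (1 + 0.0370)/(1 + 0.1107) − 1 = -6.6355%
So the realized real rate is -6.64%.

-6.64%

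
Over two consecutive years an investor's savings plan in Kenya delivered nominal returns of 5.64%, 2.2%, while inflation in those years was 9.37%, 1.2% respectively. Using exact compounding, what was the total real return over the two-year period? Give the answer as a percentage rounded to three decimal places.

-2.456%

Nominal growth factor = 1.0564 × 1.0220 = 1.079641
Price-level growth factor = 1.0937 × 1.0120 = 1.106824
Real growth factor = 1.079641 / 1.106824 = 0.975440
Total real return = 0.975440 − 1 → -2.456%.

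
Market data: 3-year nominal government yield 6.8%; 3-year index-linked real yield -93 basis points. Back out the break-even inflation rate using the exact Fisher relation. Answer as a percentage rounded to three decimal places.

7.803%

(1 + π) = (1 + i)/(1 + r) = 1.06800 / 0.99070 = 1.078026
Break-even inflation = 1.078026 − 1 → 7.803%.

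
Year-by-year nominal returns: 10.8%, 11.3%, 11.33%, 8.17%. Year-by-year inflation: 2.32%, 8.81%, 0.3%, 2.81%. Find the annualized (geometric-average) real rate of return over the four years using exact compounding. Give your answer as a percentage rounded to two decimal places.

6.65%

Nominal growth factor = 1.1080 × 1.1130 × 1.1133 × 1.0817 = 1.48509407
Price-level growth factor = 1.0232 × 1.0881 × 1.0030 × 1.0281 = 1.14806277
Real growth factor = 1.48509407 / 1.14806277 = 1.29356522
Annualized real rate = 1.29356522^(1/4) − 1 = 6.6466% → 6.65%.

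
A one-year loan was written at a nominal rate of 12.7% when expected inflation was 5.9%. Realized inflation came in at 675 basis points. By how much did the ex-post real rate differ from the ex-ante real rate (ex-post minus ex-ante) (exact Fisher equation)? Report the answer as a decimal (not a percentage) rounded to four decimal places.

Ex-ante: (1 + 0.1270)/(1 + 0.0590) − 1 = 6.4212%
Ex-post: (1 + 0.1270)/(1 + 0.0675) − 1 = 5.5738%
Difference (ex-post − ex-ante) = -0.8474% → -0.0085.

-0.0085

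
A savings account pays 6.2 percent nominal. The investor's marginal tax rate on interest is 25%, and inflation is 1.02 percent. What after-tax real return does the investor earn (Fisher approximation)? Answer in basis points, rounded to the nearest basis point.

363 basis points

After-tax nominal return = 6.2% × (1 − 0.25) = 4.6500%.
r ≈ 4.6500% − 1.02% → 363 basis points.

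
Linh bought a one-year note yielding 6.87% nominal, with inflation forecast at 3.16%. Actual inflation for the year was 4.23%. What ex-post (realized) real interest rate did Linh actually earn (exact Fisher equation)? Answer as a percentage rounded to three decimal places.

2.533%

Ex-post: (1 + 0.0687)/(1 + 0.0423) − 1 = 2.5329%
So the realized real rate is 2.533%.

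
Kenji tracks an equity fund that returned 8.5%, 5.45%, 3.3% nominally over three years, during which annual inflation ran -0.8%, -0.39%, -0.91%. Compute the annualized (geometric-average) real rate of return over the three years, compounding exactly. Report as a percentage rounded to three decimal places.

6.474%

Nominal growth factor = 1.0850 × 1.0545 × 1.0330 = 1.18188887
Price-level growth factor = 0.9920 × 0.9961 × 0.9909 = 0.97913921
Real growth factor = 1.18188887 / 0.97913921 = 1.20706930
Annualized real rate = 1.20706930^(1/3) − 1 = 6.4741% → 6.474%.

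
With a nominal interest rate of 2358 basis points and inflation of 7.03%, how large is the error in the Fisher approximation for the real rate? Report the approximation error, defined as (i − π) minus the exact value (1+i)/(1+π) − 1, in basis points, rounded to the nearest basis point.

Approximate: r ≈ 23.580% − 7.030% = 16.5500%
Exact: (1 + 0.2358)/(1 + 0.0703) − 1 = 15.4630%
Error = 16.5500% − 15.4630% = 1.0870% → 109 basis points.

109 basis points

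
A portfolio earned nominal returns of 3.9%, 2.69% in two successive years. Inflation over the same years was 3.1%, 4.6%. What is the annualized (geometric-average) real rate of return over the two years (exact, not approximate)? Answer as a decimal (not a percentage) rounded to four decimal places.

-0.0053

Nominal growth factor = 1.0390 × 1.0269 = 1.06694910
Price-level growth factor = 1.0310 × 1.0460 = 1.07842600
Real growth factor = 1.06694910 / 1.07842600 = 0.98935773
Annualized real rate = 0.98935773^(1/2) − 1 = -0.5335% → -0.0053.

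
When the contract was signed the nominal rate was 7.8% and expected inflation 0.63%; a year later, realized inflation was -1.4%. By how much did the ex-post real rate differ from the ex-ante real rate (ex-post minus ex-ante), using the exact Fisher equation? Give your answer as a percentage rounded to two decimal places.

2.21%

Ex-ante: (1 + 0.0780)/(1 + 0.0063) − 1 = 7.1251%
Ex-post: (1 + 0.0780)/(1 − 0.0140) − 1 = 9.3306%
Difference (ex-post − ex-ante) = 2.2055% → 2.21%.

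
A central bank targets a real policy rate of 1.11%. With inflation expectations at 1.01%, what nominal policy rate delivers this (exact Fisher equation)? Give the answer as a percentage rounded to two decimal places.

2.13%

(1 + i) = (1 + r)(1 + π) = 1.01110 × 1.01010 = 1.02131211
i = 1.02131211 − 1, so the required nominal rate is 2.13%.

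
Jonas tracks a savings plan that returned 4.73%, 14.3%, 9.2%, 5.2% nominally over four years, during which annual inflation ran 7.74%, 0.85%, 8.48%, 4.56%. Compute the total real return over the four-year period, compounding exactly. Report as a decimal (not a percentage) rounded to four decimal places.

Compound the nominal returns: 1.0473 × 1.1430 × 1.0920 × 1.0520 = 1.375168.
Compound inflation: 1.0774 × 1.0085 × 1.0848 × 1.0456 = 1.232447.
Deflate: 1.375168 / 1.232447 = 1.115803.
Total real return = 1.115803 − 1 → 0.1158.

0.1158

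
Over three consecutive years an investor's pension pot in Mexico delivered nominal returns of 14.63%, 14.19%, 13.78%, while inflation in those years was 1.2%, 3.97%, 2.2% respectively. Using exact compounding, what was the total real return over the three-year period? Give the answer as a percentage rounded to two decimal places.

Compound the nominal returns: 1.1463 × 1.1419 × 1.1378 = 1.489335.
Compound inflation: 1.0120 × 1.0397 × 1.0220 = 1.075324.
Deflate: 1.489335 / 1.075324 = 1.385010.
Total real return = 1.385010 − 1 → 38.50%.

38.50%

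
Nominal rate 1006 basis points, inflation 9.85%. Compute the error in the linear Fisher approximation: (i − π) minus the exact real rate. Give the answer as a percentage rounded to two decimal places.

0.02%

Approximate: r ≈ 10.060% − 9.850% = 0.2100%
Exact: (1 + 0.1006)/(1 + 0.0985) − 1 = 0.1912%
Error = 0.2100% − 0.1912% = 0.0188% → 0.02%.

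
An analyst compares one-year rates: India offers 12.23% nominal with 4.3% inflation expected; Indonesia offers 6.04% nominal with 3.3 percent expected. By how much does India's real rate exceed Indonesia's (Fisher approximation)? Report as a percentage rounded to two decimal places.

5.19%

India: 12.23% − 4.3% = 7.930%
Indonesia: 6.04% − 3.3% = 2.740%
Differential = 5.190% → 5.19%.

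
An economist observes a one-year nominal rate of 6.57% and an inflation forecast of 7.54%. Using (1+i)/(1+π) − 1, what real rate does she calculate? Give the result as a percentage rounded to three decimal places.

-0.902%

By the Fisher equation, 1 + r = (1 + i)/(1 + π).
1 + r = 1.06570 / 1.07540 = 0.990980
r = 0.990980 − 1 = -0.9020%, i.e. -0.902%.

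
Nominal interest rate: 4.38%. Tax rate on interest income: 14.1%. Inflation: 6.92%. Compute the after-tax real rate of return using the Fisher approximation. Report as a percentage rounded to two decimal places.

-3.16%

After-tax nominal return = 4.38% × (1 − 0.141) = 3.76242%.
r ≈ 3.76242% − 6.92% → -3.16%.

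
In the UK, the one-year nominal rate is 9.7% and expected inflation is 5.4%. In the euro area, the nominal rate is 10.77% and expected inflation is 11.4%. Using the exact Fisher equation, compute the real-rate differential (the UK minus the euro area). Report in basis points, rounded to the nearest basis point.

The UK: (1 + 0.0970)/(1 + 0.0540) − 1 = 4.0797%
The euro area: (1 + 0.1077)/(1 + 0.1140) − 1 = -0.5655%
Differential = 4.0797% − (-0.5655%) = 4.6452% → 465 basis points.

465 basis points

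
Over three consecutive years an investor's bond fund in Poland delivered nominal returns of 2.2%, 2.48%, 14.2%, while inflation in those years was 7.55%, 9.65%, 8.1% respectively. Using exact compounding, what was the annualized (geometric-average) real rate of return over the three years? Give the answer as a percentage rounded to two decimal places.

-2.10%

Compound the nominal returns: 1.0220 × 1.0248 × 1.1420 = 1.19606868.
Compound inflation: 1.0755 × 1.0965 × 1.0810 = 1.27480790.
Deflate: 1.19606868 / 1.27480790 = 0.93823444.
Annualized real rate = 0.93823444^(1/3) − 1 = -2.1028% → -2.10%.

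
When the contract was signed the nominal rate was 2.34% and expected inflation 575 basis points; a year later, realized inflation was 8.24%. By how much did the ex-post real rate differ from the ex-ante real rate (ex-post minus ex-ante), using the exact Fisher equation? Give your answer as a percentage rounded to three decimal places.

Ex-ante: (1 + 0.0234)/(1 + 0.0575) − 1 = -3.2246%
Ex-post: (1 + 0.0234)/(1 + 0.0824) − 1 = -5.4508%
Difference (ex-post − ex-ante) = -2.2263% → -2.226%.

-2.226%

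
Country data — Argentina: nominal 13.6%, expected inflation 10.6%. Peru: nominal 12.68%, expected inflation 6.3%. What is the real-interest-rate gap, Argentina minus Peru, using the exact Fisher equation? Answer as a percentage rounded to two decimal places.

Argentina: (1 + 0.1360)/(1 + 0.1060) − 1 = 2.7125%
Peru: (1 + 0.1268)/(1 + 0.0630) − 1 = 6.0019%
Differential = 2.7125% − 6.0019% = -3.2894% → -3.29%.

-3.29%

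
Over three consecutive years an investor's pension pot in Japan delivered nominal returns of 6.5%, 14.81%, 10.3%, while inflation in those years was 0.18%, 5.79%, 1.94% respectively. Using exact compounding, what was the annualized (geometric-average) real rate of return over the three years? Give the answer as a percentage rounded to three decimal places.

7.674%

Compound the nominal returns: 1.0650 × 1.1481 × 1.1030 = 1.34866733.
Compound inflation: 1.0018 × 1.0579 × 1.0194 = 1.08036442.
Deflate: 1.34866733 / 1.08036442 = 1.24834482.
Annualized real rate = 1.24834482^(1/3) − 1 = 7.6742% → 7.674%.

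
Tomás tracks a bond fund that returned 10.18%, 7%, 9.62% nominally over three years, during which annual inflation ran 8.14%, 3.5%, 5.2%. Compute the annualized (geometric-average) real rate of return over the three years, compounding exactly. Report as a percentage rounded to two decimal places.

3.15%

Compound the nominal returns: 1.1018 × 1.0700 × 1.0962 = 1.29233868.
Compound inflation: 1.0814 × 1.0350 × 1.0520 = 1.17744995.
Deflate: 1.29233868 / 1.17744995 = 1.09757420.
Annualized real rate = 1.09757420^(1/3) − 1 = 3.1521% → 3.15%.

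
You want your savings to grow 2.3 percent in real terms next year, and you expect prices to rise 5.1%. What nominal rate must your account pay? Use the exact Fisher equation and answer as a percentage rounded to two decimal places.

7.52%

(1 + i) = (1 + r)(1 + π) = 1.02300 × 1.05100 = 1.075173
i = 1.075173 − 1, so the required nominal rate is 7.52%.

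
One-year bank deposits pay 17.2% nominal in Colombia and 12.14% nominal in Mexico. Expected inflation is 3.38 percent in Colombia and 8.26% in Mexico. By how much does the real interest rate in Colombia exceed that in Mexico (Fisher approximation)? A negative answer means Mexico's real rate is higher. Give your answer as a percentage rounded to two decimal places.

Colombia: 17.2% − 3.38% = 13.820%
Mexico: 12.14% − 8.26% = 3.880%
Differential = 9.940% → 9.94%.

9.94%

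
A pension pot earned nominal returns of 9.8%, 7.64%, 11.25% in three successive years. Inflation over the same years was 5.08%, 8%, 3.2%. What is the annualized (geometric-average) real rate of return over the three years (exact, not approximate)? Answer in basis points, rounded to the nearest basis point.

Compound the nominal returns: 1.0980 × 1.0764 × 1.1125 = 1.31484951.
Compound inflation: 1.0508 × 1.0800 × 1.0320 = 1.17117965.
Deflate: 1.31484951 / 1.17117965 = 1.12267107.
Annualized real rate = 1.12267107^(1/3) − 1 = 3.9324% → 393 basis points.

393 basis points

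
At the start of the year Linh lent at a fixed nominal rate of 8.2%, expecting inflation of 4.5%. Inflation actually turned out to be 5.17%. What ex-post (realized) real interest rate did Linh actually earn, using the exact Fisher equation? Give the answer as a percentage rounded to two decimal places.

2.88%

Ex-post: (1 + 0.0820)/(1 + 0.0517) − 1 = 2.8810%
So the realized real rate is 2.88%.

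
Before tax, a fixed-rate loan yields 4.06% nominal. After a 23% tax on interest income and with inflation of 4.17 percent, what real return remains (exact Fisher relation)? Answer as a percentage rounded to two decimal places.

After-tax nominal return = 4.06% × (1 − 0.23) = 3.1262%.
1 + r = 1.031262 / 1.04170 = 0.989980
After-tax real rate = 0.989980 − 1 → -1.00%.

-1.00%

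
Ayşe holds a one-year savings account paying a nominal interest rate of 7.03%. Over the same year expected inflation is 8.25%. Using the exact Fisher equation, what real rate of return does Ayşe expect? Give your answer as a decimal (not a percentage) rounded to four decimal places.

-0.0113

By the Fisher equation, 1 + r = (1 + i)/(1 + π).
1 + r = 1.07030 / 1.08250 = 0.988730
r = 0.988730 − 1 = -1.1270%, i.e. -0.0113.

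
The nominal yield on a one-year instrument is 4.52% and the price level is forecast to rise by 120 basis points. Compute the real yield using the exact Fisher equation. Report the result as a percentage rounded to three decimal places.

By the Fisher identity, 1 + r = (1 + i)/(1 + π).
1 + r = 1.04520 / 1.01200 = 1.032806
r = 1.032806 − 1 = 3.2806%, i.e. 3.281%.

3.281%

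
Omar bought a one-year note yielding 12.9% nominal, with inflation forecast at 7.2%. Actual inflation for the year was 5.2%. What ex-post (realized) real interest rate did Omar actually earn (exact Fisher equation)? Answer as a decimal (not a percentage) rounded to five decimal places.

0.07319

Ex-post: (1 + 0.1290)/(1 + 0.0520) − 1 = 7.3194%
So the realized real rate is 0.07319.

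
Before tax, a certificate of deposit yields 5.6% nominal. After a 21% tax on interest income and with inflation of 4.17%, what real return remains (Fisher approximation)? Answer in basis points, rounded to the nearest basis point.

After-tax nominal return = 5.6% × (1 − 0.21) = 4.4240%.
r ≈ 4.4240% − 4.17% → 25 basis points.

25 basis points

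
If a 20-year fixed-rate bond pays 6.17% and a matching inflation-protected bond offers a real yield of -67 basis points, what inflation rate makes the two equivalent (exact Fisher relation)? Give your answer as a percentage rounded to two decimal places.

6.89%

(1 + π) = (1 + i)/(1 + r) = 1.06170 / 0.99330 = 1.068861
Break-even inflation = 1.068861 − 1 → 6.89%.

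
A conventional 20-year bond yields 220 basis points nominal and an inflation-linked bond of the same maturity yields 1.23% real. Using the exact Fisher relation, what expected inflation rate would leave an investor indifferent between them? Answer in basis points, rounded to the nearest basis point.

96 basis points

(1 + π) = (1 + i)/(1 + r) = 1.02200 / 1.01230 = 1.009582
Break-even inflation = 1.009582 − 1 → 96 basis points.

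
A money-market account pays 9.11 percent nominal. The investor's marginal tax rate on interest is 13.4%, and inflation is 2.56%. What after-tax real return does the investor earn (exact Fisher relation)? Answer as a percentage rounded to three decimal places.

5.196%

After-tax nominal return = 9.11% × (1 − 0.134) = 7.88926%.
1 + r = 1.0788926 / 1.02560 = 1.051962
After-tax real rate = 1.051962 − 1 → 5.196%.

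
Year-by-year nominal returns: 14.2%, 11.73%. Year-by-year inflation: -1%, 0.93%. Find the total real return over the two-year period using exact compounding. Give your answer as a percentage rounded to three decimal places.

Compound the nominal returns: 1.1420 × 1.1173 = 1.275957.
Compound inflation: 0.9900 × 1.0093 = 0.999207.
Deflate: 1.275957 / 0.999207 = 1.276969.
Total real return = 1.276969 − 1 → 27.697%.

27.697%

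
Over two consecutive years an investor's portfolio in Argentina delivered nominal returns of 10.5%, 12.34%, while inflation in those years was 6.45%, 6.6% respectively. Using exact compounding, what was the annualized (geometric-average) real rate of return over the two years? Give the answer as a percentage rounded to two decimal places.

4.59%

Compound the nominal returns: 1.1050 × 1.1234 = 1.24135700.
Compound inflation: 1.0645 × 1.0660 = 1.13475700.
Deflate: 1.24135700 / 1.13475700 = 1.09394082.
Annualized real rate = 1.09394082^(1/2) − 1 = 4.5916% → 4.59%.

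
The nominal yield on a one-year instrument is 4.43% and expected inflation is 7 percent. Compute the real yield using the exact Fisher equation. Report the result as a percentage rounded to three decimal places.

By the Fisher identity, 1 + r = (1 + i)/(1 + π).
1 + r = 1.04430 / 1.07000 = 0.975981
r = 0.975981 − 1 = -2.4019%, i.e. -2.402%.

-2.402%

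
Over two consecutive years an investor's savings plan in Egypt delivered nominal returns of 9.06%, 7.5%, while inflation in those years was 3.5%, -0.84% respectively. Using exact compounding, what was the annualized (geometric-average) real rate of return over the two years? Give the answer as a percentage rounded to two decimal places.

Compound the nominal returns: 1.0906 × 1.0750 = 1.17239500.
Compound inflation: 1.0350 × 0.9916 = 1.02630600.
Deflate: 1.17239500 / 1.02630600 = 1.14234449.
Annualized real rate = 1.14234449^(1/2) − 1 = 6.8805% → 6.88%.

6.88%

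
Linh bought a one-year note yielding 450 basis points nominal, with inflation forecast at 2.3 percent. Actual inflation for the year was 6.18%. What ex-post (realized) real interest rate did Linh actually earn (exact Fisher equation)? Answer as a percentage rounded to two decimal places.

-1.58%

Ex-post: (1 + 0.0450)/(1 + 0.0618) − 1 = -1.5822%
So the realized real rate is -1.58%.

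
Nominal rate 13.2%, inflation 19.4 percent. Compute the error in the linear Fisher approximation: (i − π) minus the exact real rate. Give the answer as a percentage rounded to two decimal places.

-1.01%

Approximate: r ≈ 13.200% − 19.400% = -6.2000%
Exact: (1 + 0.1320)/(1 + 0.1940) − 1 = -5.1926%
Error = -6.2000% − (-5.1926%) = -1.0074% → -1.01%.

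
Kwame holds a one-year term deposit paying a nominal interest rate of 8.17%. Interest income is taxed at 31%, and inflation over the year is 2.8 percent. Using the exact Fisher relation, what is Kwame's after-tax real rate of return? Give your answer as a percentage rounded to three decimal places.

2.760%

After-tax nominal return = 8.17% × (1 − 0.31) = 5.6373%.
1 + r = 1.056373 / 1.02800 = 1.027600
After-tax real rate = 1.027600 − 1 → 2.760%.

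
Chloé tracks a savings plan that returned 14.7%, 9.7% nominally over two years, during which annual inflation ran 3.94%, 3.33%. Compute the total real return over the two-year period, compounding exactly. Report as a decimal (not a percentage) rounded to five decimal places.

Nominal growth factor = 1.1470 × 1.0970 = 1.258259
Price-level growth factor = 1.0394 × 1.0333 = 1.074012
Real growth factor = 1.258259 / 1.074012 = 1.171550
Total real return = 1.171550 − 1 → 0.17155.

0.17155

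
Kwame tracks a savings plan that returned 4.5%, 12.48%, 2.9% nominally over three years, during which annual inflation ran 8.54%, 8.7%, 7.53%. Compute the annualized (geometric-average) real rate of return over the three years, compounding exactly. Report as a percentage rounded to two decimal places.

Nominal growth factor = 1.0450 × 1.1248 × 1.0290 = 1.20950306
Price-level growth factor = 1.0854 × 1.0870 × 1.0753 = 1.26867098
Real growth factor = 1.20950306 / 1.26867098 = 0.95336228
Annualized real rate = 0.95336228^(1/3) − 1 = -1.5794% → -1.58%.

-1.58%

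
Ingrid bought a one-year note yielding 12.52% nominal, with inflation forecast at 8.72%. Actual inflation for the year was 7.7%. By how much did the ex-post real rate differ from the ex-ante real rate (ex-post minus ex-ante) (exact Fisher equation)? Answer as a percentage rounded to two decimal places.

0.98%

Ex-ante: (1 + 0.1252)/(1 + 0.0872) − 1 = 3.4952%
Ex-post: (1 + 0.1252)/(1 + 0.0770) − 1 = 4.4754%
Difference (ex-post − ex-ante) = 0.9802% → 0.98%.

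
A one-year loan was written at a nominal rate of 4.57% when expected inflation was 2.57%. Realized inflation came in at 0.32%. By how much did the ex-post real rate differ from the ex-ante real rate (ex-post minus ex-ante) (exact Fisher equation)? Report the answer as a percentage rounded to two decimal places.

Ex-ante: (1 + 0.0457)/(1 + 0.0257) − 1 = 1.9499%
Ex-post: (1 + 0.0457)/(1 + 0.0032) − 1 = 4.2364%
Difference (ex-post − ex-ante) = 2.2866% → 2.29%.

2.29%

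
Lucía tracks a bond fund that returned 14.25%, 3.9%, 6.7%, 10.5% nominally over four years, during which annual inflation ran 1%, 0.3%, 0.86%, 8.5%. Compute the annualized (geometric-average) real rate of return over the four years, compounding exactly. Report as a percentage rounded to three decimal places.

Compound the nominal returns: 1.1425 × 1.0390 × 1.0670 × 1.1050 = 1.39958234.
Compound inflation: 1.0100 × 1.0030 × 1.0086 × 1.0850 = 1.10859013.
Deflate: 1.39958234 / 1.10859013 = 1.26248854.
Annualized real rate = 1.26248854^(1/4) − 1 = 6.0002% → 6.000%.

6.000%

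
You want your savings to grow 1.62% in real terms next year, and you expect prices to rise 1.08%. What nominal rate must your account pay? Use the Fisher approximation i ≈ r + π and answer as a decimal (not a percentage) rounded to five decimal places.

0.02700

i ≈ r + π = 1.62% + 1.08% = 0.02700.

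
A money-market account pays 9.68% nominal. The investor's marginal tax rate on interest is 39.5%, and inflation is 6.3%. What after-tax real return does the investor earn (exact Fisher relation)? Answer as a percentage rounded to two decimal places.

-0.42%

After-tax nominal return = 9.68% × (1 − 0.395) = 5.8564%.
1 + r = 1.058564 / 1.06300 = 0.995827
After-tax real rate = 0.995827 − 1 → -0.42%.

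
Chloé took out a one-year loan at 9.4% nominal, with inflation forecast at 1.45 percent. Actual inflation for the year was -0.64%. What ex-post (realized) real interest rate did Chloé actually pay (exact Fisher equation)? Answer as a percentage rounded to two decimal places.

Ex-post: (1 + 0.0940)/(1 − 0.0064) − 1 = 10.1047%
So the realized real rate is 10.10%.

10.10%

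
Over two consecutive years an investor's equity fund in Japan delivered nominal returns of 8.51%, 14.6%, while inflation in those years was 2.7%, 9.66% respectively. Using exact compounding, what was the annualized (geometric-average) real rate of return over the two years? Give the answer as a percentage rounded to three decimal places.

Nominal growth factor = 1.0851 × 1.1460 = 1.243524600
Price-level growth factor = 1.0270 × 1.0966 = 1.126208200
Real growth factor = 1.243524600 / 1.126208200 = 1.104169371
Annualized real rate = 1.104169371^(1/2) − 1 = 5.07946% → 5.079%.

5.079%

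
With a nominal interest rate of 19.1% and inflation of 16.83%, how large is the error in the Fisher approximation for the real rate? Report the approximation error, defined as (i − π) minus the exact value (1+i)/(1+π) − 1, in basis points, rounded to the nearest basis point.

Approximate: r ≈ 19.100% − 16.830% = 2.2700%
Exact: (1 + 0.1910)/(1 + 0.1683) − 1 = 1.9430%
Error = 2.2700% − 1.9430% = 0.3270% → 33 basis points.

33 basis points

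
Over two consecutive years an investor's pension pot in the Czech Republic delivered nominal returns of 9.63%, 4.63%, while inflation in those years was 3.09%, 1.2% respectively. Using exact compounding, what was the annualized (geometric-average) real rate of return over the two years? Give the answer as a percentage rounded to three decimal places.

Compound the nominal returns: 1.0963 × 1.0463 = 1.14705869.
Compound inflation: 1.0309 × 1.0120 = 1.04327080.
Deflate: 1.14705869 / 1.04327080 = 1.09948317.
Annualized real rate = 1.09948317^(1/2) − 1 = 4.8562% → 4.856%.

4.856%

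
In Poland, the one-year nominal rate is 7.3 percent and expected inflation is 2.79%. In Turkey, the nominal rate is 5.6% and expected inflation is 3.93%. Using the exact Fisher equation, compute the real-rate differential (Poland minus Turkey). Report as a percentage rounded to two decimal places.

Poland: (1 + 0.0730)/(1 + 0.0279) − 1 = 4.3876%
Turkey: (1 + 0.0560)/(1 + 0.0393) − 1 = 1.6069%
Differential = 4.3876% − 1.6069% = 2.7807% → 2.78%.

2.78%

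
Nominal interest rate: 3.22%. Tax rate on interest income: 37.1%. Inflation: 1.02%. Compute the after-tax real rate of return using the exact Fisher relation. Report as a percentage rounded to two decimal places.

1.00%

After-tax nominal return = 3.22% × (1 − 0.371) = 2.02538%.
1 + r = 1.0202538 / 1.01020 = 1.009952
After-tax real rate = 1.009952 − 1 → 1.00%.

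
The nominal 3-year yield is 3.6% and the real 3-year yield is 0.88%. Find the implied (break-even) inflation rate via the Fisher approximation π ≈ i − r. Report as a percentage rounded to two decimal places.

π ≈ i − r = 3.6% − 0.88% → 2.72%.

2.72%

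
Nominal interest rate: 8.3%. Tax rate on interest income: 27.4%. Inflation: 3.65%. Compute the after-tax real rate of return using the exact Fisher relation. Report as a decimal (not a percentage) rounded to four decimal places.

0.0229

After-tax nominal return = 8.3% × (1 − 0.274) = 6.0258%.
1 + r = 1.060258 / 1.03650 = 1.022921
After-tax real rate = 1.022921 − 1 → 0.0229.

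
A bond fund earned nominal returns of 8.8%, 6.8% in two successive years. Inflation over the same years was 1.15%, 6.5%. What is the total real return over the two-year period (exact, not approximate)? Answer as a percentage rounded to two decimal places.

Nominal growth factor = 1.0880 × 1.0680 = 1.161984
Price-level growth factor = 1.0115 × 1.0650 = 1.077248
Real growth factor = 1.161984 / 1.077248 = 1.078660
Total real return = 1.078660 − 1 → 7.87%.

7.87%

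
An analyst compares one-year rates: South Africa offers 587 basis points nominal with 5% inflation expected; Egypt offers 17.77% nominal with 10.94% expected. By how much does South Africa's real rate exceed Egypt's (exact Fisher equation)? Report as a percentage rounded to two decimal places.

-5.33%

South Africa: (1 + 0.0587)/(1 + 0.0500) − 1 = 0.8286%
Egypt: (1 + 0.1777)/(1 + 0.1094) − 1 = 6.1565%
Differential = 0.8286% − 6.1565% = -5.3279% → -5.33%.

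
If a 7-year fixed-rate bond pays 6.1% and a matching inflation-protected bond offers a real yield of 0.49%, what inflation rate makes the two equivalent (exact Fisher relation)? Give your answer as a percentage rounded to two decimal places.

5.58%

(1 + π) = (1 + i)/(1 + r) = 1.06100 / 1.00490 = 1.055826
Break-even inflation = 1.055826 − 1 → 5.58%.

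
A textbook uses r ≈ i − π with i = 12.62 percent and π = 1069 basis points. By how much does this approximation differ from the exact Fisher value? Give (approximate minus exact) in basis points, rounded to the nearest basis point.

19 basis points

Approximate: r ≈ 12.620% − 10.690% = 1.9300%
Exact: (1 + 0.1262)/(1 + 0.1069) − 1 = 1.7436%
Error = 1.9300% − 1.7436% = 0.1864% → 19 basis points.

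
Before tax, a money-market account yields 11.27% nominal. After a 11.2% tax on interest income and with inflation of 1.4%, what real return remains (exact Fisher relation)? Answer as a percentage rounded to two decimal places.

After-tax nominal return = 11.27% × (1 − 0.112) = 10.00776%.
1 + r = 1.1000776 / 1.01400 = 1.084889
After-tax real rate = 1.084889 − 1 → 8.49%.

8.49%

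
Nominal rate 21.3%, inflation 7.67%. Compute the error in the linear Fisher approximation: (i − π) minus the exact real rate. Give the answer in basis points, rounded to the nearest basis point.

Approximate: r ≈ 21.300% − 7.670% = 13.6300%
Exact: (1 + 0.2130)/(1 + 0.0767) − 1 = 12.6591%
Error = 13.6300% − 12.6591% = 0.9709% → 97 basis points.

97 basis points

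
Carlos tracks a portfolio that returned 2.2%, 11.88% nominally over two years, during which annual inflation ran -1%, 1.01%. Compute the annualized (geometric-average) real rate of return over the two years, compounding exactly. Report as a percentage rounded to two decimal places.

Nominal growth factor = 1.0220 × 1.1188 = 1.14341360
Price-level growth factor = 0.9900 × 1.0101 = 0.99999900
Real growth factor = 1.14341360 / 0.99999900 = 1.14341474
Annualized real rate = 1.14341474^(1/2) − 1 = 6.9306% → 6.93%.

6.93%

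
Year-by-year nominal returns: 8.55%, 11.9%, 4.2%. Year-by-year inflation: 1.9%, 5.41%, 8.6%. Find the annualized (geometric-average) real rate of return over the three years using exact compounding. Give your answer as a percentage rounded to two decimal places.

2.76%

Compound the nominal returns: 1.0855 × 1.1190 × 1.0420 = 1.26569083.
Compound inflation: 1.0190 × 1.0541 × 1.0860 = 1.16650290.
Deflate: 1.26569083 / 1.16650290 = 1.08503016.
Annualized real rate = 1.08503016^(1/3) − 1 = 2.7576% → 2.76%.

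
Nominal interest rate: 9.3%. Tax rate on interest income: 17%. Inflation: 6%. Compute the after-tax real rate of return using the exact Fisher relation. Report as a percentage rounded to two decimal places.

After-tax nominal return = 9.3% × (1 − 0.17) = 7.7190%.
1 + r = 1.07719 / 1.06000 = 1.016217
After-tax real rate = 1.016217 − 1 → 1.62%.

1.62%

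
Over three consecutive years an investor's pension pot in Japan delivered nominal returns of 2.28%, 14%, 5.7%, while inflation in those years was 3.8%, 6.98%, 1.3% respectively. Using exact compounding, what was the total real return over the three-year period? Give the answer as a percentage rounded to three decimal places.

9.562%

Nominal growth factor = 1.0228 × 1.1400 × 1.0570 = 1.232454
Price-level growth factor = 1.0380 × 1.0698 × 1.0130 = 1.124888
Real growth factor = 1.232454 / 1.124888 = 1.095623
Total real return = 1.095623 − 1 → 9.562%.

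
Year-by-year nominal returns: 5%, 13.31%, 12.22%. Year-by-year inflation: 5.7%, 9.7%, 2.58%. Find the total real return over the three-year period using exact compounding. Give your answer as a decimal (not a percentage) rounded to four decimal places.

Compound the nominal returns: 1.0500 × 1.1331 × 1.1222 = 1.335143.
Compound inflation: 1.0570 × 1.0970 × 1.0258 = 1.189445.
Deflate: 1.335143 / 1.189445 = 1.122493.
Total real return = 1.122493 − 1 → 0.1225.

0.1225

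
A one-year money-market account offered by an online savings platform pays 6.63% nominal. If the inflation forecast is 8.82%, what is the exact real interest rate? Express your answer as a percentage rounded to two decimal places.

-2.01%

By the Fisher identity, 1 + r = (1 + i)/(1 + π).
1 + r = 1.06630 / 1.08820 = 0.979875
r = 0.979875 − 1 = -2.0125%, i.e. -2.01%.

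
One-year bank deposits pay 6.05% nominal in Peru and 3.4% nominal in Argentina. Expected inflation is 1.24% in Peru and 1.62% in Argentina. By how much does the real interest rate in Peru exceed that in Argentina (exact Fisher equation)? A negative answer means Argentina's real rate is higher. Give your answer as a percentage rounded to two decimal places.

Peru: (1 + 0.0605)/(1 + 0.0124) − 1 = 4.7511%
Argentina: (1 + 0.0340)/(1 + 0.0162) − 1 = 1.7516%
Differential = 4.7511% − 1.7516% = 2.9995% → 3.00%.

3.00%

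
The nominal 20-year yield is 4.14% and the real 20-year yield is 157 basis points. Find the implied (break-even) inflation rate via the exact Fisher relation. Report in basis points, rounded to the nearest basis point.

(1 + π) = (1 + i)/(1 + r) = 1.04140 / 1.01570 = 1.025303
Break-even inflation = 1.025303 − 1 → 253 basis points.

253 basis points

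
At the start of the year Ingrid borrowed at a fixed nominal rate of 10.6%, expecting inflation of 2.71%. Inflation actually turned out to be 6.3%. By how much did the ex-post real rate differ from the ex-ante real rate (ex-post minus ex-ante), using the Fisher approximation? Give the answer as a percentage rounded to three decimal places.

Ex-ante: 10.6% − 2.71% = 7.890%
Ex-post: 10.6% − 6.3% = 4.300%
Difference (ex-post − ex-ante) = -3.5900% → -3.590%.

-3.590%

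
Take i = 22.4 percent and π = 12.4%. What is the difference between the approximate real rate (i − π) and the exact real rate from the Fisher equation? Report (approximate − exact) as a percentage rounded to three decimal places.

Approximate: r ≈ 22.400% − 12.400% = 10.0000%
Exact: (1 + 0.2240)/(1 + 0.1240) − 1 = 8.8968%
Error = 10.0000% − 8.8968% = 1.1032% → 1.103%.

1.103%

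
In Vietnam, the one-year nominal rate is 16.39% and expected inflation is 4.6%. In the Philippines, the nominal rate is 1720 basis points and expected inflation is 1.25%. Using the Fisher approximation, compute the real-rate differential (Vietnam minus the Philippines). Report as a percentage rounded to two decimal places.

Vietnam: 16.39% − 4.6% = 11.790%
The Philippines: 17.2% − 1.25% = 15.950%
Differential = -4.160% → -4.16%.

-4.16%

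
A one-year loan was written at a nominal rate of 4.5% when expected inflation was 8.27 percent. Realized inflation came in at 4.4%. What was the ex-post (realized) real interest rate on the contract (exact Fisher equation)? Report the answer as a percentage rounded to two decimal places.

0.10%

Ex-post: (1 + 0.0450)/(1 + 0.0440) − 1 = 0.0958%
So the realized real rate is 0.10%.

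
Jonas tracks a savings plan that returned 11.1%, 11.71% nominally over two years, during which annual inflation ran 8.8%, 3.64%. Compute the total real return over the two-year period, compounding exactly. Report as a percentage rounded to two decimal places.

Nominal growth factor = 1.1110 × 1.1171 = 1.241098
Price-level growth factor = 1.0880 × 1.0364 = 1.127603
Real growth factor = 1.241098 / 1.127603 = 1.100651
Total real return = 1.100651 − 1 → 10.07%.

10.07%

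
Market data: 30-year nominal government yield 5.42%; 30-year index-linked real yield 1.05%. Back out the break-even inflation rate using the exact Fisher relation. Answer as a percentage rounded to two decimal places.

(1 + π) = (1 + i)/(1 + r) = 1.05420 / 1.01050 = 1.043246
Break-even inflation = 1.043246 − 1 → 4.32%.

4.32%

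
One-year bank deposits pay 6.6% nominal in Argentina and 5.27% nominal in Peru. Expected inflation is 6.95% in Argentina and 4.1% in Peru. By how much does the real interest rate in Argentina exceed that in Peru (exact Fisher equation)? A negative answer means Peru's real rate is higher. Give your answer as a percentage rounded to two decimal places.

Argentina: (1 + 0.0660)/(1 + 0.0695) − 1 = -0.3273%
Peru: (1 + 0.0527)/(1 + 0.0410) − 1 = 1.1239%
Differential = -0.3273% − 1.1239% = -1.4512% → -1.45%.

-1.45%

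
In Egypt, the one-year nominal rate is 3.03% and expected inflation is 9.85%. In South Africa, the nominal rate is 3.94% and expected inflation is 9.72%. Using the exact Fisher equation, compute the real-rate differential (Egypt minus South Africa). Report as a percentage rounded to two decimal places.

-0.94%

Egypt: (1 + 0.0303)/(1 + 0.0985) − 1 = -6.2085%
South Africa: (1 + 0.0394)/(1 + 0.0972) − 1 = -5.2680%
Differential = -6.2085% − (-5.2680%) = -0.9405% → -0.94%.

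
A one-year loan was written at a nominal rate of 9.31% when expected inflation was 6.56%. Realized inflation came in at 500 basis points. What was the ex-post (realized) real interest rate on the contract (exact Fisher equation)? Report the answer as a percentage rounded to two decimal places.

Ex-post: (1 + 0.0931)/(1 + 0.0500) − 1 = 4.1048%
So the realized real rate is 4.10%.

4.10%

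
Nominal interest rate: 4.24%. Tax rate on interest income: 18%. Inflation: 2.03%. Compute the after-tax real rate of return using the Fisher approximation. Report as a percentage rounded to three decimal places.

1.447%

After-tax nominal return = 4.24% × (1 − 0.18) = 3.4768%.
r ≈ 3.4768% − 2.03% → 1.447%.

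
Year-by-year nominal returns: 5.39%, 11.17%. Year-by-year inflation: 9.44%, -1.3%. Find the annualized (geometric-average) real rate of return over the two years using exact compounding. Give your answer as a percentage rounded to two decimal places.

4.15%

Compound the nominal returns: 1.0539 × 1.1117 = 1.17162063.
Compound inflation: 1.0944 × 0.9870 = 1.08017280.
Deflate: 1.17162063 / 1.08017280 = 1.08466037.
Annualized real rate = 1.08466037^(1/2) − 1 = 4.1470% → 4.15%.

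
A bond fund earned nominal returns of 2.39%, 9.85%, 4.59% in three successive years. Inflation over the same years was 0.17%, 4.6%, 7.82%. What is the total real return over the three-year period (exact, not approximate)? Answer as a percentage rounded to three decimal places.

4.131%

Nominal growth factor = 1.0239 × 1.0985 × 1.0459 = 1.176380
Price-level growth factor = 1.0017 × 1.0460 × 1.0782 = 1.129714
Real growth factor = 1.176380 / 1.129714 = 1.041308
Total real return = 1.041308 − 1 → 4.131%.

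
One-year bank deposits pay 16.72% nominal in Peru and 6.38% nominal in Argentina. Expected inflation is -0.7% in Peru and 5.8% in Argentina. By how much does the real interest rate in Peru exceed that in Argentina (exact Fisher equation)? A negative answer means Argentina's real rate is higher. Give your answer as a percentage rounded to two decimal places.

16.99%

Peru: (1 + 0.1672)/(1 − 0.0070) − 1 = 17.5428%
Argentina: (1 + 0.0638)/(1 + 0.0580) − 1 = 0.5482%
Differential = 17.5428% − 0.5482% = 16.9946% → 16.99%.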